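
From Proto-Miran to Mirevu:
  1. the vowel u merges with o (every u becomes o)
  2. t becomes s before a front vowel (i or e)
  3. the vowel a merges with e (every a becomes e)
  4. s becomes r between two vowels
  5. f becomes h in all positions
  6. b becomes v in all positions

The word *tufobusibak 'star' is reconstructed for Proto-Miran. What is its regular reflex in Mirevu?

tohovorivek

Mirevu: *tufobusibak > tofobosibak > tofobosibek > tofoboribek > tohoboribek > tohovorivek  (by vowel merger, vowel merger, rhotacism, unconditioned shift, unconditioned shift)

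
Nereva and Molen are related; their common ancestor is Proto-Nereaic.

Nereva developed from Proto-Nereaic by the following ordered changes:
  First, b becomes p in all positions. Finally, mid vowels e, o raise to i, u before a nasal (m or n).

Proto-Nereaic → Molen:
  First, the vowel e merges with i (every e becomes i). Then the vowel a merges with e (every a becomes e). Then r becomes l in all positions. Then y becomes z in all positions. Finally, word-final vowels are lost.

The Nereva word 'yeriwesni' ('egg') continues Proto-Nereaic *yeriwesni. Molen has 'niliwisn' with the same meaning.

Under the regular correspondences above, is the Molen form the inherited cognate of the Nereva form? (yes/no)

Derive the expected Molen reflex of *yeriwesni:
Molen: *yeriwesni
  yeriwesni → yiriwisni   [vowel merger]
  yiriwisni (rule 2 does not apply)
  yiriwisni → yiliwisni   [unconditioned shift]
  yiliwisni → ziliwisni   [unconditioned shift]
  ziliwisni → ziliwisn   [apocope]
  giving Molen ziliwisn.
The regular Molen reflex would be 'ziliwisn', but the attested form is 'niliwisn'. The correspondence is irregular, so they are not cognates (the Molen form has a different source).

no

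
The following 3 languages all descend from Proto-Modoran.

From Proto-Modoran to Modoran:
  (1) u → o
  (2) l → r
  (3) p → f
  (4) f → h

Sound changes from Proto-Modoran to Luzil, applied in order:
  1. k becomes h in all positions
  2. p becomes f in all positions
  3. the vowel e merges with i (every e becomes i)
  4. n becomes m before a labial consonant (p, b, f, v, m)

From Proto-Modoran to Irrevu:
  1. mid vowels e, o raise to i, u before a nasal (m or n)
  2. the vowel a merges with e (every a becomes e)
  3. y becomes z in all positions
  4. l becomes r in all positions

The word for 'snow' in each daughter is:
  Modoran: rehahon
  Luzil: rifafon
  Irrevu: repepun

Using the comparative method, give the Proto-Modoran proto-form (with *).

*repapon

Position 2: Modoran has e, Luzil has i, Irrevu has e. Modoran preserves e here (none of its changes turn any other segment into e), so the proto-segment is *e.
Position 6: Modoran has o, Luzil has o, Irrevu has u. Luzil preserves o here (none of its changes turn any other segment into o), so the proto-segment is *o.
Position 5: Modoran has h, Luzil has f, Irrevu has p. Irrevu preserves p here (none of its changes turn any other segment into p), so the proto-segment is *p.
This points to *repapon. Verify forward in each daughter:
Modoran: start from *repapon.
  rule 1: no change — repapon
  rule 2: no change — repapon
  rule 3 (unconditioned shift): repapon → refafon
  rule 4 (unconditioned shift): refafon → rehahon
  ⇒ Modoran rehahon
Luzil: *repapon
  repapon (rule 1 does not apply)
  repapon → refafon   [unconditioned shift]
  refafon → rifafon   [vowel merger]
  rifafon (rule 4 does not apply)
  giving Luzil rifafon.
Irrevu: *repapon
  repapon → repapun   [pre-nasal raising]
  repapun → repepun   [vowel merger]
  repepun (rule 3 does not apply)
  repepun (rule 4 does not apply)
  giving Irrevu repepun.
*repapon is the unique common source.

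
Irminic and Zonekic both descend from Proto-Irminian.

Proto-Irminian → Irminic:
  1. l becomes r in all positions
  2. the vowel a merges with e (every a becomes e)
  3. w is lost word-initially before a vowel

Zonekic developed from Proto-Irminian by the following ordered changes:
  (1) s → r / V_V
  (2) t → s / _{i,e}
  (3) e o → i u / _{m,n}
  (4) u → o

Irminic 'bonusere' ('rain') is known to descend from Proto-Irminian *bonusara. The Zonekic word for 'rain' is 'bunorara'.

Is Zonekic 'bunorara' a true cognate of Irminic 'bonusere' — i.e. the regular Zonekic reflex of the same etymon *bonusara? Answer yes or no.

Derive the expected Zonekic reflex of *bonusara:
Zonekic: *bonusara > bonurara > bunurara > bonorara  (by rhotacism, pre-nasal raising, vowel merger)
The regular Zonekic reflex would be 'bonorara', but the attested form is 'bunorara'. The correspondence is irregular, so they are not cognates (the Zonekic form has a different source).

no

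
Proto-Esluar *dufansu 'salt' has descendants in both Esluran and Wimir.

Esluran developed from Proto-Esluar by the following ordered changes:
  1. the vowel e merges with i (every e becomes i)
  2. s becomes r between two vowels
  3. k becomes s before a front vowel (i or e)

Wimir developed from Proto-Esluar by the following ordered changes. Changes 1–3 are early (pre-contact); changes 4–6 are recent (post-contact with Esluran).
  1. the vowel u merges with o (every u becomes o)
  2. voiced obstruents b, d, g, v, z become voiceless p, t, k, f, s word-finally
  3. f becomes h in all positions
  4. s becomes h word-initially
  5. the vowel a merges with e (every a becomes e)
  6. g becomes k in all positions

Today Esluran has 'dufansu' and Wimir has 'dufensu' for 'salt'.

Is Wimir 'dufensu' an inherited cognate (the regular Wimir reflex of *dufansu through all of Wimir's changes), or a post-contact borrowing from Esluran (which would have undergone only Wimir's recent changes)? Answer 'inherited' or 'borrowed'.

borrowed

If inherited, *dufansu would pass through all of Wimir's changes:
Wimir: start from *dufansu.
  rule 1 (vowel merger): dufansu → dofanso
  rule 2: no change — dofanso
  rule 3 (unconditioned shift): dofanso → dohanso
  rule 4: no change — dohanso
  rule 5 (vowel merger): dohanso → dohenso
  rule 6: no change — dohenso
  ⇒ Wimir dohenso
If borrowed from Esluran 'dufansu' after the early changes, it would undergo only the recent ones:
  rule 4 (debuccalisation): no change (dufansu)
  rule 5 (vowel merger): dufansu → dufensu
  rule 6 (unconditioned shift): no change (dufensu)
  ⇒ as a loan: dufensu
Wimir 'dufensu' matches the loan outcome 'dufensu', not the inherited 'dohenso' — it skipped the early Wimir changes, so it was borrowed from Esluran.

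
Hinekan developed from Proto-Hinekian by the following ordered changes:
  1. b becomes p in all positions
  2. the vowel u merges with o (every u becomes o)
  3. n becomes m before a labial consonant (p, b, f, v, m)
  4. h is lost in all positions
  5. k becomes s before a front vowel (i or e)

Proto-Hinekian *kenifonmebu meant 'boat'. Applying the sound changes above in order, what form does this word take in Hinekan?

Hinekan: *kenifonmebu
  kenifonmebu → kenifonmepu   [unconditioned shift]
  kenifonmepu → kenifonmepo   [vowel merger]
  kenifonmepo → kenifommepo   [nasal place assimilation]
  kenifommepo (rule 4 does not apply)
  kenifommepo → senifommepo   [palatalisation]
  giving Hinekan senifommepo.

senifommepo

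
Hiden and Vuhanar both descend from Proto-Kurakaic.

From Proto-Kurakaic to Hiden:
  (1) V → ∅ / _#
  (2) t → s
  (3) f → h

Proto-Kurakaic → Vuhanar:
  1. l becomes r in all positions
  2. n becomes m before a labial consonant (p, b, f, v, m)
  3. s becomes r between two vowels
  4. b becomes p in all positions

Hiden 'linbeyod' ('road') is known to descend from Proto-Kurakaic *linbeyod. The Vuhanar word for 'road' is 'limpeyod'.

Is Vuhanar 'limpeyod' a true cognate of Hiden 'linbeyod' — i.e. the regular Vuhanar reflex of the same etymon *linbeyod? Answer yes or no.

no

Derive the expected Vuhanar reflex of *linbeyod:
Vuhanar: *linbeyod > rinbeyod > rimbeyod > rimpeyod  (by unconditioned shift, nasal place assimilation, unconditioned shift)
The regular Vuhanar reflex would be 'rimpeyod', but the attested form is 'limpeyod'. The correspondence is irregular, so they are not cognates (the Vuhanar form has a different source).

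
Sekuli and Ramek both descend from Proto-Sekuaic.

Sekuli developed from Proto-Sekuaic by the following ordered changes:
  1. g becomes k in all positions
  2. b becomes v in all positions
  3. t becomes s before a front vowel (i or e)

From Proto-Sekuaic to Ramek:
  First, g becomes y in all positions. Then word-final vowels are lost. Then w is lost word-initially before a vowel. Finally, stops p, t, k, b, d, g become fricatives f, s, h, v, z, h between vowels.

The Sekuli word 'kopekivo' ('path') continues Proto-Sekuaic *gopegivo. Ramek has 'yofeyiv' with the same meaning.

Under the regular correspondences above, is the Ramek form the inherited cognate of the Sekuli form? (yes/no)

yes

Derive the expected Ramek reflex of *gopegivo:
Ramek: *gopegivo
  gopegivo → yopeyivo   [unconditioned shift]
  yopeyivo → yopeyiv   [apocope]
  yopeyiv (rule 3 does not apply)
  yopeyiv → yofeyiv   [intervocalic lenition]
  giving Ramek yofeyiv.
Ramek 'yofeyiv' matches the regular reflex exactly, so the pair is cognate.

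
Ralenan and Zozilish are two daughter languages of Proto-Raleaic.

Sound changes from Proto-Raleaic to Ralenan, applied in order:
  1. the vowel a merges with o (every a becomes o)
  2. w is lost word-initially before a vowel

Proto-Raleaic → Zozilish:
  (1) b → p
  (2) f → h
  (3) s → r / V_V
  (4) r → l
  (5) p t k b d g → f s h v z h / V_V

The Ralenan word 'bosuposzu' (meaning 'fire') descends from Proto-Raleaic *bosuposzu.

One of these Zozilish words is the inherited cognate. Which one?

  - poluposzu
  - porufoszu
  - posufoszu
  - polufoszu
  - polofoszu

polufoszu

Zozilish: *bosuposzu > posuposzu > poruposzu > poluposzu > polufoszu  (by unconditioned shift, rhotacism, unconditioned shift, intervocalic lenition)
The other candidates each miss or misapply at least one Zozilish change.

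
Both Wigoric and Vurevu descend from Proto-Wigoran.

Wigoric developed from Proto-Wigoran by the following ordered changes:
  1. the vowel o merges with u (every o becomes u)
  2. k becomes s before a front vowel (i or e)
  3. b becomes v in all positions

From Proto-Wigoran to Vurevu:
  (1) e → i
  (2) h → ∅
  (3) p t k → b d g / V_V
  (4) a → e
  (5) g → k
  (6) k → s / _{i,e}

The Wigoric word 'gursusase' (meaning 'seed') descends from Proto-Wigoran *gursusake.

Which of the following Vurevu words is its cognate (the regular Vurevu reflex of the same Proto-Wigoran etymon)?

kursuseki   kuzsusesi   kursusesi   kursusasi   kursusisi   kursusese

Vurevu: *gursusake > gursusaki > gursusagi > gursusegi > kursuseki > kursusesi  (by vowel merger, intervocalic voicing, vowel merger, unconditioned shift, palatalisation)
The other candidates each miss or misapply at least one Vurevu change.

kursusesi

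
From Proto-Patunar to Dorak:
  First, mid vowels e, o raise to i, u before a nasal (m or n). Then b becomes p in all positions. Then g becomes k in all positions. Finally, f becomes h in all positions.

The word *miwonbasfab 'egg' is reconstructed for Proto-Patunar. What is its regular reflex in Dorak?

Dorak: *miwonbasfab
  miwonbasfab → miwunbasfab   [pre-nasal raising]
  miwunbasfab → miwunpasfap   [unconditioned shift]
  miwunpasfap (rule 3 does not apply)
  miwunpasfap → miwunpashap   [unconditioned shift]
  giving Dorak miwunpashap.

miwunpashap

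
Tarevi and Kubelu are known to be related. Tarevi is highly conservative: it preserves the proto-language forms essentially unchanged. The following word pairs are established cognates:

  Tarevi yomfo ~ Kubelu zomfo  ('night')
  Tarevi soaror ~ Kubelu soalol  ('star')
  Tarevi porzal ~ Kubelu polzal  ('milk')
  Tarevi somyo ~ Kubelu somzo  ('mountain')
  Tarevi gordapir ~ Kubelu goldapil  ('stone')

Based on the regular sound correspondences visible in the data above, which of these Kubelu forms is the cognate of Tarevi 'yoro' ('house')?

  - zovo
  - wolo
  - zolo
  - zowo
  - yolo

zolo

yomfo ~ zomfo — Tarevi y corresponds to Kubelu z word-initially before a back vowel.
soaror ~ soalol — Tarevi r corresponds to Kubelu l between vowels (before a back vowel).
Applying these to Tarevi 'yoro':
  yoro → zoro   (y→z word-initially before a back vowel)
  zoro → zolo   (r→l between vowels (before a back vowel))
So the Kubelu cognate is 'zolo'.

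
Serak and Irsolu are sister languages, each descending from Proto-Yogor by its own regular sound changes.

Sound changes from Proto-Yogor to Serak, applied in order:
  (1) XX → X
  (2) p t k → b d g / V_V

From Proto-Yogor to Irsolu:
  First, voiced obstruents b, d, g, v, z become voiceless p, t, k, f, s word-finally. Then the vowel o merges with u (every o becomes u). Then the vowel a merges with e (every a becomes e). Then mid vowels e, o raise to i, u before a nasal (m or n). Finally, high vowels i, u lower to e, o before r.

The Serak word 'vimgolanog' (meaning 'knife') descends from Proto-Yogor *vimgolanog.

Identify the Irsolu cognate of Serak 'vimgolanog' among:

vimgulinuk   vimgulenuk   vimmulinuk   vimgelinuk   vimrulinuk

Irsolu: *vimgolanog
  vimgolanog → vimgolanok   [final devoicing]
  vimgolanok → vimgulanuk   [vowel merger]
  vimgulanuk → vimgulenuk   [vowel merger]
  vimgulenuk → vimgulinuk   [pre-nasal raising]
  vimgulinuk (rule 5 does not apply)
  giving Irsolu vimgulinuk.
Only 'vimgulinuk' matches the regular Irsolu development of *vimgolanog.

vimgulinuk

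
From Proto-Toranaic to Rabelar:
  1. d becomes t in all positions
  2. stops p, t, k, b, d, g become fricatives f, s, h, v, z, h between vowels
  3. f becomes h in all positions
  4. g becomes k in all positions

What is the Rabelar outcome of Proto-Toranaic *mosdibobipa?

Rabelar: *mosdibobipa > mostibobipa > mostivovifa > mostivoviha  (by unconditioned shift, intervocalic lenition, unconditioned shift)

mostivoviha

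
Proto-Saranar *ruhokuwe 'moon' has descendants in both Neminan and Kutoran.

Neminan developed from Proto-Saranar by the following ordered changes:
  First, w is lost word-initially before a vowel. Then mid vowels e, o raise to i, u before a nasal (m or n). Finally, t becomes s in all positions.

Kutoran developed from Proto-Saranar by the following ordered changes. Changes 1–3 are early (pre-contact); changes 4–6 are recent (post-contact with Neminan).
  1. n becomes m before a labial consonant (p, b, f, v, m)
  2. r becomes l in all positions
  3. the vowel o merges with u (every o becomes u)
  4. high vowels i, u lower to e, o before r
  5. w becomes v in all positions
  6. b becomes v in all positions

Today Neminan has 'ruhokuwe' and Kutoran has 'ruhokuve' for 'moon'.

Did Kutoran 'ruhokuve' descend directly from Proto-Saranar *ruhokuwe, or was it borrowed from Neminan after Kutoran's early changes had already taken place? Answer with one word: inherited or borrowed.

borrowed

If inherited, *ruhokuwe would pass through all of Kutoran's changes:
Kutoran: *ruhokuwe
  ruhokuwe (rule 1 does not apply)
  ruhokuwe → luhokuwe   [unconditioned shift]
  luhokuwe → luhukuwe   [vowel merger]
  luhukuwe (rule 4 does not apply)
  luhukuwe → luhukuve   [unconditioned shift]
  luhukuve (rule 6 does not apply)
  giving Kutoran luhukuve.
If borrowed from Neminan 'ruhokuwe' after the early changes, it would undergo only the recent ones:
  rule 4 (pre-rhotic lowering): no change (ruhokuwe)
  rule 5 (unconditioned shift): ruhokuwe → ruhokuve
  rule 6 (unconditioned shift): no change (ruhokuve)
  ⇒ as a loan: ruhokuve
Kutoran 'ruhokuve' matches the loan outcome 'ruhokuve', not the inherited 'luhukuve' — it skipped the early Kutoran changes, so it was borrowed from Neminan.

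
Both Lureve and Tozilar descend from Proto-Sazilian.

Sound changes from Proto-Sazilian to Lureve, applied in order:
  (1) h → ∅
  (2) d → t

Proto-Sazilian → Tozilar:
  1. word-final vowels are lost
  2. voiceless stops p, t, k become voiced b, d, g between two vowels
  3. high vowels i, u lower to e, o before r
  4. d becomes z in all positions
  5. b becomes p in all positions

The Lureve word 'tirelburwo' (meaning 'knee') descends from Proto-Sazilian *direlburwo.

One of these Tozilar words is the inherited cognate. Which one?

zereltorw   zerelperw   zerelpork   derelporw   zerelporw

Tozilar: *direlburwo
  direlburwo → direlburw   [apocope]
  direlburw (rule 2 does not apply)
  direlburw → derelborw   [pre-rhotic lowering]
  derelborw → zerelborw   [unconditioned shift]
  zerelborw → zerelporw   [unconditioned shift]
  giving Tozilar zerelporw.
Only 'zerelporw' matches the regular Tozilar development of *direlburwo.

zerelporw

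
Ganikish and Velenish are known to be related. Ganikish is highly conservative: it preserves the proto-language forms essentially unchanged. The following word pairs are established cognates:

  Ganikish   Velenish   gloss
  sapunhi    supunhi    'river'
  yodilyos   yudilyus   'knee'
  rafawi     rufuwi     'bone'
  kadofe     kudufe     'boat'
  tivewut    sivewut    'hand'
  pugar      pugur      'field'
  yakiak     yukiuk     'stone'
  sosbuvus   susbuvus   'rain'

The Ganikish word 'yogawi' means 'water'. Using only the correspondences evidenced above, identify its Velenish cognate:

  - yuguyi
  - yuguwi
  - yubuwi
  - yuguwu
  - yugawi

yodilyos ~ yudilyus, sosbuvus ~ susbuvus — Ganikish o corresponds to Velenish u after a consonant, before a consonant other than r, m, n, p, b, f, v.
rafawi ~ rufuwi, kadofe ~ kudufe — Ganikish a corresponds to Velenish u after a consonant, before a consonant other than r, m, n, p, b, f, v.
Applying these to Ganikish 'yogawi':
  yogawi → yugawi   (o→u after a consonant, before a consonant other than r, m, n, p, b, f, v)
  yugawi → yuguwi   (a→u after a consonant, before a consonant other than r, m, n, p, b, f, v)
So the Velenish cognate is 'yuguwi'.

yuguwi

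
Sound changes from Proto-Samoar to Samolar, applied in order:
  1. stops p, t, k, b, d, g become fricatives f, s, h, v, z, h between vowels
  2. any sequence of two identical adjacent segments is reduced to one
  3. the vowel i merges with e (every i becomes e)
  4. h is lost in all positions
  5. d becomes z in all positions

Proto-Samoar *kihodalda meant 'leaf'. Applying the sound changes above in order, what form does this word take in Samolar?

Samolar: start from *kihodalda.
  rule 1 (intervocalic lenition): kihodalda → kihozalda
  rule 2: no change — kihozalda
  rule 3 (vowel merger): kihozalda → kehozalda
  rule 4 (h-loss): kehozalda → keozalda
  rule 5 (unconditioned shift): keozalda → keozalza
  ⇒ Samolar keozalza

keozalza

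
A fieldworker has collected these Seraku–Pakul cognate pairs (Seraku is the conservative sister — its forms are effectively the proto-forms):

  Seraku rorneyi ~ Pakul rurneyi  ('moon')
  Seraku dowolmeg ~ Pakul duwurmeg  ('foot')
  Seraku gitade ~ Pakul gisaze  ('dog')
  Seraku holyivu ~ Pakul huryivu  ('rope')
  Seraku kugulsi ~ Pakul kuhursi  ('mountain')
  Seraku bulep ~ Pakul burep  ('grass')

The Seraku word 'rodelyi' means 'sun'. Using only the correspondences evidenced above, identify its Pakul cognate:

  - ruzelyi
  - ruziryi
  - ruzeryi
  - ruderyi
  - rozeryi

dowolmeg ~ duwurmeg, holyivu ~ huryivu — Seraku o corresponds to Pakul u after a consonant, before a consonant other than r, m, n, p, b, f, v.
gitade ~ gisaze — Seraku d corresponds to Pakul z between vowels (before a front vowel).
holyivu ~ huryivu, kugulsi ~ kuhursi — Seraku l corresponds to Pakul r after a vowel, before a consonant other than r, m, n, p, b, f, v.
Applying these to Seraku 'rodelyi':
  rodelyi → rudelyi   (o→u after a consonant, before a consonant other than r, m, n, p, b, f, v)
  rudelyi → ruzelyi   (d→z between vowels (before a front vowel))
  ruzelyi → ruzeryi   (l→r after a vowel, before a consonant other than r, m, n, p, b, f, v)
So the Pakul cognate is 'ruzeryi'.

ruzeryi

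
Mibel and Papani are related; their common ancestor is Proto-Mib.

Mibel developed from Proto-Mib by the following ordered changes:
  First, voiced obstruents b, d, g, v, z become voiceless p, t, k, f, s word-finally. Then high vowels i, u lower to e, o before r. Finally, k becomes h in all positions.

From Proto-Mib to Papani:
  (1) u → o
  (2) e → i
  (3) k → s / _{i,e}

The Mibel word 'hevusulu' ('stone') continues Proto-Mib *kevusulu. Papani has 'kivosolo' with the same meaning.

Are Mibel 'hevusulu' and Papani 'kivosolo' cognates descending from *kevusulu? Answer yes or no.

Derive the expected Papani reflex of *kevusulu:
Papani: start from *kevusulu.
  rule 1 (vowel merger): kevusulu → kevosolo
  rule 2 (vowel merger): kevosolo → kivosolo
  rule 3 (palatalisation): kivosolo → sivosolo
  ⇒ Papani sivosolo
The regular Papani reflex would be 'sivosolo', but the attested form is 'kivosolo'. The correspondence is irregular, so they are not cognates (the Papani form has a different source).

no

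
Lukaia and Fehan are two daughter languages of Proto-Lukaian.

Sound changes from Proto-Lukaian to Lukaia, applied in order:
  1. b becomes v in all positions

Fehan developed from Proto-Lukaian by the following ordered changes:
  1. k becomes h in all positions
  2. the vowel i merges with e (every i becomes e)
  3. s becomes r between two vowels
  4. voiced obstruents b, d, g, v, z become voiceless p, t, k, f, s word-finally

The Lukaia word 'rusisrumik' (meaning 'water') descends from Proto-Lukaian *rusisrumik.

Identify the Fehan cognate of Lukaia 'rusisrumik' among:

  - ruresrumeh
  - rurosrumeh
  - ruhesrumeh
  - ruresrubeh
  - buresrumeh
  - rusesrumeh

ruresrumeh

Fehan: start from *rusisrumik.
  rule 1 (unconditioned shift): rusisrumik → rusisrumih
  rule 2 (vowel merger): rusisrumih → rusesrumeh
  rule 3 (rhotacism): rusesrumeh → ruresrumeh
  rule 4: no change — ruresrumeh
  ⇒ Fehan ruresrumeh
The other candidates each miss or misapply at least one Fehan change.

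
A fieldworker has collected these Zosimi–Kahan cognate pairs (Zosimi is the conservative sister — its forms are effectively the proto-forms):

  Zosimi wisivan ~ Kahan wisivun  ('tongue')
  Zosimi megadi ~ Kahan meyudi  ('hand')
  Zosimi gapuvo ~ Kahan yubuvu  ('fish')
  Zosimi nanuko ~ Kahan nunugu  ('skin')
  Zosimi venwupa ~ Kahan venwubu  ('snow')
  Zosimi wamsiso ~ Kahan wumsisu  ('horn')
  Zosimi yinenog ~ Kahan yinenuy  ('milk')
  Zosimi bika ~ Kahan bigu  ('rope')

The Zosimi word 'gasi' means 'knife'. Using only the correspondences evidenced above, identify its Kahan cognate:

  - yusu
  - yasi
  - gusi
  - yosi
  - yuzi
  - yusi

gapuvo ~ yubuvu — Zosimi g corresponds to Kahan y word-initially before a back vowel.
megadi ~ meyudi — Zosimi a corresponds to Kahan u after a consonant, before a consonant other than r, m, n, p, b, f, v.
Applying these to Zosimi 'gasi':
  gasi → yasi   (g→y word-initially before a back vowel)
  yasi → yusi   (a→u after a consonant, before a consonant other than r, m, n, p, b, f, v)
So the Kahan cognate is 'yusi'.

yusi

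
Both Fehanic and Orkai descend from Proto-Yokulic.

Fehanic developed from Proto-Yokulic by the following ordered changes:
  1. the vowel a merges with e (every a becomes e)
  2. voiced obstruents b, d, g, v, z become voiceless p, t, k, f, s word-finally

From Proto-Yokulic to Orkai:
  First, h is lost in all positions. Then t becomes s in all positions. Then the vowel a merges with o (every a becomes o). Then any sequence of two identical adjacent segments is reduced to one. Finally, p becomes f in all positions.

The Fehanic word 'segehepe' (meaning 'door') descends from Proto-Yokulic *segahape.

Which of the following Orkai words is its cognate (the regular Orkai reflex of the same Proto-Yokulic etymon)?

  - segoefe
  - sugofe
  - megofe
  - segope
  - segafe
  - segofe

segofe

Orkai: *segahape
  segahape → segaape   [h-loss]
  segaape (rule 2 does not apply)
  segaape → segoope   [vowel merger]
  segoope → segope   [degemination]
  segope → segofe   [unconditioned shift]
  giving Orkai segofe.
The other candidates each miss or misapply at least one Orkai change.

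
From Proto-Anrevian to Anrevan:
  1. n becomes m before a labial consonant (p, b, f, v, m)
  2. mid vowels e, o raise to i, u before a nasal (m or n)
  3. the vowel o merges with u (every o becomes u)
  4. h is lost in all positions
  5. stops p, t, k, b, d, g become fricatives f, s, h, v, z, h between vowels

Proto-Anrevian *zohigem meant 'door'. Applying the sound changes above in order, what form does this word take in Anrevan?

zuihim

Anrevan: *zohigem
  zohigem (rule 1 does not apply)
  zohigem → zohigim   [pre-nasal raising]
  zohigim → zuhigim   [vowel merger]
  zuhigim → zuigim   [h-loss]
  zuigim → zuihim   [intervocalic lenition]
  giving Anrevan zuihim.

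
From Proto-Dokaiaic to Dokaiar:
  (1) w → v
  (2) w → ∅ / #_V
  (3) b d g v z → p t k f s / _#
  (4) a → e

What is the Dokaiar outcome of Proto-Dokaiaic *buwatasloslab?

buvetesloslep

Dokaiar: *buwatasloslab > buvatasloslab > buvatasloslap > buvetesloslep  (by unconditioned shift, final devoicing, vowel merger)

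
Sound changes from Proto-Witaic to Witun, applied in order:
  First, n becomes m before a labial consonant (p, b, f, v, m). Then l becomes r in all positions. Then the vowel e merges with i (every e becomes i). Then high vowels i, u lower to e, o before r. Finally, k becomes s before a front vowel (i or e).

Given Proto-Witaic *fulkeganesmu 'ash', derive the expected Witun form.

Witun: *fulkeganesmu > furkeganesmu > furkiganismu > forkiganismu > forsiganismu  (by unconditioned shift, vowel merger, pre-rhotic lowering, palatalisation)

forsiganismu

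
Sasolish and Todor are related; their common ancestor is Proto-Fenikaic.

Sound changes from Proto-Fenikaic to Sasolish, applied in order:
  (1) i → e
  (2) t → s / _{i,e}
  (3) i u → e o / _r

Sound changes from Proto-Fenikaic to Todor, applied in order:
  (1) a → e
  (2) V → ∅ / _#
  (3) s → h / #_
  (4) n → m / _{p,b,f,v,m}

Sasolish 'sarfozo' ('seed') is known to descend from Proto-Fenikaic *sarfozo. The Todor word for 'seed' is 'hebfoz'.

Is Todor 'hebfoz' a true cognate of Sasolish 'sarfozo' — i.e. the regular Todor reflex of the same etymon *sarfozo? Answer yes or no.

Derive the expected Todor reflex of *sarfozo:
Todor: *sarfozo > serfozo > serfoz > herfoz  (by vowel merger, apocope, debuccalisation)
The regular Todor reflex would be 'herfoz', but the attested form is 'hebfoz'. The correspondence is irregular, so they are not cognates (the Todor form has a different source).

no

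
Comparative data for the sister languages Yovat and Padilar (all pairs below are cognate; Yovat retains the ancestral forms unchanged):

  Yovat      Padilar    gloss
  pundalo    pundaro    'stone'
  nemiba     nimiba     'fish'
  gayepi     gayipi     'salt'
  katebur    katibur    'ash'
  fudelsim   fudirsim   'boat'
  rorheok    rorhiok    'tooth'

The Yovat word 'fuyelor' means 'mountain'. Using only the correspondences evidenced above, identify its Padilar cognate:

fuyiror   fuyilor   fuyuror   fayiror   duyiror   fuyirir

fudelsim ~ fudirsim — Yovat e corresponds to Padilar i after a consonant, before a consonant other than r, m, n, p, b, f, v.
pundalo ~ pundaro — Yovat l corresponds to Padilar r between vowels (before a back vowel).
Applying these to Yovat 'fuyelor':
  fuyelor → fuyilor   (e→i after a consonant, before a consonant other than r, m, n, p, b, f, v)
  fuyilor → fuyiror   (l→r between vowels (before a back vowel))
So the Padilar cognate is 'fuyiror'.

fuyiror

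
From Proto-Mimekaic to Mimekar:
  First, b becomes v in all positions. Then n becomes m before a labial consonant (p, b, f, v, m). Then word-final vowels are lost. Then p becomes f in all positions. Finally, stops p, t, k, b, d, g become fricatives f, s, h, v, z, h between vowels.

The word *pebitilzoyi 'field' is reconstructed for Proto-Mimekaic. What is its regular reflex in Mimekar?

Mimekar: *pebitilzoyi > pevitilzoyi > pevitilzoy > fevitilzoy > fevisilzoy  (by unconditioned shift, apocope, unconditioned shift, intervocalic lenition)

fevisilzoy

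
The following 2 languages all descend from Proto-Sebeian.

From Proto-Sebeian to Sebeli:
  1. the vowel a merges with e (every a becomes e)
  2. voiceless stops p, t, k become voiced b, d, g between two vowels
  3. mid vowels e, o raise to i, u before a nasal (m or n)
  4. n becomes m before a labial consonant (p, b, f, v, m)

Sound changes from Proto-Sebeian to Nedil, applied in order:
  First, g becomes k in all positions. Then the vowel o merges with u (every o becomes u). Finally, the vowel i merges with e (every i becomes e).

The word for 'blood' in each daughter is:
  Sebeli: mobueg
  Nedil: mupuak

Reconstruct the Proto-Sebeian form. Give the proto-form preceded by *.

*mopuag

Position 5: Sebeli has e, Nedil has a. Nedil preserves a here (none of its changes turn any other segment into a), so the proto-segment is *a.
Position 6: Sebeli has g, Nedil has k. Taking the neighbouring segments as reconstructed: Sebeli g can only go back to *g; Nedil k could go back to *k or *g — the one source consistent with every daughter is *g.
Continuing position by position gives *mopuag; check it forward:
Sebeli: *mopuag > mopueg > mobueg  (by vowel merger, intervocalic voicing)
Nedil: *mopuag > mopuak > mupuak  (by unconditioned shift, vowel merger)
Only *mopuag yields all of Sebeli mobueg, Nedil mupuak.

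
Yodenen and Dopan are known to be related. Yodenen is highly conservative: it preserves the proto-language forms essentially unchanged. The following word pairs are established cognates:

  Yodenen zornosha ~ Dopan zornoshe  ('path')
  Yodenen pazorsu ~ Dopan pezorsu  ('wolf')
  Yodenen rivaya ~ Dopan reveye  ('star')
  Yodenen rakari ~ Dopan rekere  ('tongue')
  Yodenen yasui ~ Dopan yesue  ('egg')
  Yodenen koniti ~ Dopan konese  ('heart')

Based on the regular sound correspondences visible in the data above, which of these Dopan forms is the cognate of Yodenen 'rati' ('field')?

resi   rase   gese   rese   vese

pazorsu ~ pezorsu, rivaya ~ reveye — Yodenen a corresponds to Dopan e after a consonant, before a consonant other than r, m, n, p, b, f, v.
koniti ~ konese — Yodenen t corresponds to Dopan s between vowels (before a front vowel).
rakari ~ rekere, koniti ~ konese — Yodenen i corresponds to Dopan e word-finally.
Applying these to Yodenen 'rati':
  rati → reti   (a→e after a consonant, before a consonant other than r, m, n, p, b, f, v)
  reti → resi   (t→s between vowels (before a front vowel))
  resi → rese   (i→e word-finally)
So the Dopan cognate is 'rese'.

rese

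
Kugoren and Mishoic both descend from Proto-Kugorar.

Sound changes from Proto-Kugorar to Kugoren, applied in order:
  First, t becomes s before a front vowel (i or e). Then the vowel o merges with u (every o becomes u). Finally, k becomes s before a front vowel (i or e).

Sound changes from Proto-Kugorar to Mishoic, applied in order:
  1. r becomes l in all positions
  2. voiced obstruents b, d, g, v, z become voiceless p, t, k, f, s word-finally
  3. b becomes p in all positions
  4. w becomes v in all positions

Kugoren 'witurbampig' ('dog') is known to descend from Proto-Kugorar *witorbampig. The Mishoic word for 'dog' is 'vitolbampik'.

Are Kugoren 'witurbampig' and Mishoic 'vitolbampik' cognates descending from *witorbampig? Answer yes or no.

no

Derive the expected Mishoic reflex of *witorbampig:
Mishoic: start from *witorbampig.
  rule 1 (unconditioned shift): witorbampig → witolbampig
  rule 2 (final devoicing): witolbampig → witolbampik
  rule 3 (unconditioned shift): witolbampik → witolpampik
  rule 4 (unconditioned shift): witolpampik → vitolpampik
  ⇒ Mishoic vitolpampik
The regular Mishoic reflex would be 'vitolpampik', but the attested form is 'vitolbampik'. The correspondence is irregular, so they are not cognates (the Mishoic form has a different source).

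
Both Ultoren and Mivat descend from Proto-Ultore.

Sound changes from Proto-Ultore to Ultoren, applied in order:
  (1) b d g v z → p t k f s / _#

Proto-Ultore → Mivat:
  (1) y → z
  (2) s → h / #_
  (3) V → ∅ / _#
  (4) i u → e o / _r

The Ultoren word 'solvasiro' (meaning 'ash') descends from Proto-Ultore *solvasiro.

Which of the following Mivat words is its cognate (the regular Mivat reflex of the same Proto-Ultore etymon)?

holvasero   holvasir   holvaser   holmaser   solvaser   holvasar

holvaser

Mivat: *solvasiro > holvasiro > holvasir > holvaser  (by debuccalisation, apocope, pre-rhotic lowering)
The other candidates each miss or misapply at least one Mivat change.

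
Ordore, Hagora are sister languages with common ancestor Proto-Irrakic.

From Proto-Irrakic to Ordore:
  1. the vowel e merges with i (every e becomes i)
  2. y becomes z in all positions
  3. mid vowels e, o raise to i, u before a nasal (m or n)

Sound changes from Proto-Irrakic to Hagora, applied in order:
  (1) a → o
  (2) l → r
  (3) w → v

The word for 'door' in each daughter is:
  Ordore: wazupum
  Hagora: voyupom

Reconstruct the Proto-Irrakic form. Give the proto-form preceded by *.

*wayupom

Position 2: Ordore has a, Hagora has o. Ordore preserves a here (none of its changes turn any other segment into a), so the proto-segment is *a.
Position 6: Ordore has u, Hagora has o. Taking the neighbouring segments as reconstructed: Ordore u could go back to *o or *u; Hagora o could go back to *a or *o — the one source consistent with every daughter is *o.
This points to *wayupom. Verify forward in each daughter:
Ordore: *wayupom > wazupom > wazupum  (by unconditioned shift, pre-nasal raising)
Hagora: start from *wayupom.
  rule 1 (vowel merger): wayupom → woyupom
  rule 2: no change — woyupom
  rule 3 (unconditioned shift): woyupom → voyupom
  ⇒ Hagora voyupom
No other proto-form is consistent with every reflex, so the reconstruction is *wayupom.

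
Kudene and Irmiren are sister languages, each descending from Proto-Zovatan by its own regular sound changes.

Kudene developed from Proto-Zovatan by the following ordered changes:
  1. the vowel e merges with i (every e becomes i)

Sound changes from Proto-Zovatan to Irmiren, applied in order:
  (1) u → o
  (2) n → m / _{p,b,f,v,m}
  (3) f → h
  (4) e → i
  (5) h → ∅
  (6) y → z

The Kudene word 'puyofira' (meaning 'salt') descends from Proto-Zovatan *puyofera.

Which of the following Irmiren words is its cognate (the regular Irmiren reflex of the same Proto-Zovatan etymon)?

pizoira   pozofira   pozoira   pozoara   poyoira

Irmiren: *puyofera > poyofera > poyohera > poyohira > poyoira > pozoira  (by vowel merger, unconditioned shift, vowel merger, h-loss, unconditioned shift)

pozoira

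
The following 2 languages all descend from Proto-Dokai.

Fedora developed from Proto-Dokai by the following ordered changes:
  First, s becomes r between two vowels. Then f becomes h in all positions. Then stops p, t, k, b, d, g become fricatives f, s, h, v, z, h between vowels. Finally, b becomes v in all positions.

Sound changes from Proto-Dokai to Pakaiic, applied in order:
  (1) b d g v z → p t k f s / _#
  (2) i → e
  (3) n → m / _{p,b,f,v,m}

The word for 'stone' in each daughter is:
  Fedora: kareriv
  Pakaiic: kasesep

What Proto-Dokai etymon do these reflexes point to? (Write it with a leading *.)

Position 3: Fedora has r, Pakaiic has s. Taking the neighbouring segments as reconstructed: Fedora r could go back to *s or *r; Pakaiic s can only go back to *s — the one source consistent with every daughter is *s.
Position 7: Fedora has v, Pakaiic has p. Taking the neighbouring segments as reconstructed: Fedora v could go back to *b or *v; Pakaiic p could go back to *p or *b — the one source consistent with every daughter is *b.
Continuing position by position gives *kasesib; check it forward:
Fedora: start from *kasesib.
  rule 1 (rhotacism): kasesib → karerib
  rule 2: no change — karerib
  rule 3: no change — karerib
  rule 4 (unconditioned shift): karerib → kareriv
  ⇒ Fedora kareriv
Pakaiic: *kasesib
  kasesib → kasesip   [final devoicing]
  kasesip → kasesep   [vowel merger]
  kasesep (rule 3 does not apply)
  giving Pakaiic kasesep.
*kasesib is the unique common source.

*kasesib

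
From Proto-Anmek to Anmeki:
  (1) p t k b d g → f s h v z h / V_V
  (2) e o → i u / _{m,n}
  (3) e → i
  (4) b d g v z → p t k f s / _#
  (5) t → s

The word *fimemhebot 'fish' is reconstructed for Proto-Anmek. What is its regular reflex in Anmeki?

Anmeki: *fimemhebot > fimemhevot > fimimhevot > fimimhivot > fimimhivos  (by intervocalic lenition, pre-nasal raising, vowel merger, unconditioned shift)

fimimhivos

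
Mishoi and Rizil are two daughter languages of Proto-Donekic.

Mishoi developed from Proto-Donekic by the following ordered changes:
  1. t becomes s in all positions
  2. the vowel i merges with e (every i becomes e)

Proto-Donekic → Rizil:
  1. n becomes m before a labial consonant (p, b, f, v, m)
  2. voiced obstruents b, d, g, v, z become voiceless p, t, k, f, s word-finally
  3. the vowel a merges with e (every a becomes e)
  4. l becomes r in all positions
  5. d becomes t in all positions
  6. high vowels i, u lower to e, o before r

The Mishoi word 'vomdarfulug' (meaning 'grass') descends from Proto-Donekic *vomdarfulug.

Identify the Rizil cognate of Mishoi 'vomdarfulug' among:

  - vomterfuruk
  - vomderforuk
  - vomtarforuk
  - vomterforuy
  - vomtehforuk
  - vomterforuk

vomterforuk

Rizil: *vomdarfulug
  vomdarfulug (rule 1 does not apply)
  vomdarfulug → vomdarfuluk   [final devoicing]
  vomdarfuluk → vomderfuluk   [vowel merger]
  vomderfuluk → vomderfuruk   [unconditioned shift]
  vomderfuruk → vomterfuruk   [unconditioned shift]
  vomterfuruk → vomterforuk   [pre-rhotic lowering]
  giving Rizil vomterforuk.
The other candidates each miss or misapply at least one Rizil change.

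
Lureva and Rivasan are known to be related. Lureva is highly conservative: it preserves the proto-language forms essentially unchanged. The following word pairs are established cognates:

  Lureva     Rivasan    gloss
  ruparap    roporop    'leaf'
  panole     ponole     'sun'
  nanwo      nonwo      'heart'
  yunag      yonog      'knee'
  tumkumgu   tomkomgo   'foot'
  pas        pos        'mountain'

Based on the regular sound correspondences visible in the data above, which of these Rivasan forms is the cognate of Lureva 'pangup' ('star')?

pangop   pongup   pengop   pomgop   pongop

pongop

panole ~ ponole, nanwo ~ nonwo — Lureva a corresponds to Rivasan o after a consonant, before a nasal.
ruparap ~ roporop — Lureva u corresponds to Rivasan o after a consonant, before a labial obstruent.
Applying these to Lureva 'pangup':
  pangup → pongup   (a→o after a consonant, before a nasal)
  pongup → pongop   (u→o after a consonant, before a labial obstruent)
So the Rivasan cognate is 'pongop'.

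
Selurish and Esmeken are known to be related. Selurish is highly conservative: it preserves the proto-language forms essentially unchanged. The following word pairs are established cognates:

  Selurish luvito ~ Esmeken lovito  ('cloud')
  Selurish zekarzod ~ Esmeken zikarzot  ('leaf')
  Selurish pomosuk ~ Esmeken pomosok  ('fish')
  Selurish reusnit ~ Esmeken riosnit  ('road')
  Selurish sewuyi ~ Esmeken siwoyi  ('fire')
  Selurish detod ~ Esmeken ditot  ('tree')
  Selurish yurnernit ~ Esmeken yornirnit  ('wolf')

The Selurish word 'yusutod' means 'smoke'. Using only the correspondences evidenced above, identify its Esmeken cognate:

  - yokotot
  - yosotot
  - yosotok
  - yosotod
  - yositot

yosotot

pomosuk ~ pomosok, sewuyi ~ siwoyi — Selurish u corresponds to Esmeken o after a consonant, before a consonant other than r, m, n, p, b, f, v.
zekarzod ~ zikarzot, detod ~ ditot — Selurish d corresponds to Esmeken t word-finally.
Applying these to Selurish 'yusutod':
  yusutod → yosutod   (u→o after a consonant, before a consonant other than r, m, n, p, b, f, v)
  yosutod → yosotod   (u→o after a consonant, before a consonant other than r, m, n, p, b, f, v)
  yosotod → yosotot   (d→t word-finally)
So the Esmeken cognate is 'yosotot'.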